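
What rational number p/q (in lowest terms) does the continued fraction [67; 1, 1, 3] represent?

Start with 3.
1 + 1/(3/1) = 1 + 1/3 = 4/3
1 + 1/(4/3) = 1 + 3/4 = 7/4
67 + 1/(7/4) = 67 + 4/7 = 473/7

473/7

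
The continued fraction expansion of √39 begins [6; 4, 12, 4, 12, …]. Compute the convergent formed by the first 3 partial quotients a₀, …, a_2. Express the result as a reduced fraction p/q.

Collapse the nested fraction from the inside out:
Start with 12.
4 + 1/(12/1) = 4 + 1/12 = 49/12
6 + 1/(49/12) = 6 + 12/49 = 306/49

306/49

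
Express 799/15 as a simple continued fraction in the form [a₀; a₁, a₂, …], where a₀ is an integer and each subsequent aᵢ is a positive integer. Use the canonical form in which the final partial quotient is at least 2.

799 ÷ 15 → quotient 53, remainder 4
15 ÷ 4 → quotient 3, remainder 3
4 ÷ 3 → quotient 1, remainder 1
3 ÷ 1 → quotient 3, remainder 0

[53; 3, 1, 3]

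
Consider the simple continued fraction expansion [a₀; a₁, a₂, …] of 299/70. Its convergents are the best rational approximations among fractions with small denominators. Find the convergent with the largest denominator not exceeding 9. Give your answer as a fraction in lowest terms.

17/4

a_0 = 4: 4/1  (≤ bound)
a_1 = 3: 13/3  (≤ bound)
a_2 = 1: 17/4  (≤ bound)
a_3 = 2: 47/11  (> 9, stop)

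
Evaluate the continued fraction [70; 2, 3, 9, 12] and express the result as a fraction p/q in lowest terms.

a_0 = 70: 70/1
a_1 = 2: 141/2
a_2 = 3: 493/7
a_3 = 9: 4578/65
a_4 = 12: 55429/787

55429/787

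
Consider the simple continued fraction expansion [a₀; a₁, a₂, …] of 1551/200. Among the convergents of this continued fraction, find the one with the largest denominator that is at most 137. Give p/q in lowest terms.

List convergents until the denominator exceeds the bound:
a_0 = 7: 7/1  (≤ bound)
a_1 = 1: 8/1  (≤ bound)
a_2 = 3: 31/4  (≤ bound)
a_3 = 12: 380/49  (≤ bound)
a_4 = 4: 1551/200  (> 137, stop)

380/49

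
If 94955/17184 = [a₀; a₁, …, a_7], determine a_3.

9

Repeatedly divide and take the remainder:
94955 ÷ 17184 → quotient 5, remainder 9035
17184 ÷ 9035 → quotient 1, remainder 8149
9035 ÷ 8149 → quotient 1, remainder 886
8149 ÷ 886 → quotient 9, remainder 175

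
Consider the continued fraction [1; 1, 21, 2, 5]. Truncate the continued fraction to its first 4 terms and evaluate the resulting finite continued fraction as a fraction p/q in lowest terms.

Collapse the nested fraction from the inside out:
Start with 2.
21 + 1/(2/1) = 21 + 1/2 = 43/2
1 + 1/(43/2) = 1 + 2/43 = 45/43
1 + 1/(45/43) = 1 + 43/45 = 88/45

88/45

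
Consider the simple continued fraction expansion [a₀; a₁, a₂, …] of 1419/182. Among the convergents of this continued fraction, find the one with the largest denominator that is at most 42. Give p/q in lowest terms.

a_0 = 7: 7/1  (≤ bound)
a_1 = 1: 8/1  (≤ bound)
a_2 = 3: 31/4  (≤ bound)
a_3 = 1: 39/5  (≤ bound)
a_4 = 11: 460/59  (> 42, stop)

39/5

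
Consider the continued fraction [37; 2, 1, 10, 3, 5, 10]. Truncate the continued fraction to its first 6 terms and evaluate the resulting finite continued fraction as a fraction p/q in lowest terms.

Compute successive convergents:
a_0 = 37: 37/1
a_1 = 2: 75/2
a_2 = 1: 112/3
a_3 = 10: 1195/32
a_4 = 3: 3697/99
a_5 = 5: 19680/527

19680/527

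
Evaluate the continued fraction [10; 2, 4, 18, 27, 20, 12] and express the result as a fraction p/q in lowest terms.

11189701/1071285

Collapse the nested fraction from the inside out:
Start with 12.
20 + 1/(12/1) = 20 + 1/12 = 241/12
27 + 1/(241/12) = 27 + 12/241 = 6519/241
18 + 1/(6519/241) = 18 + 241/6519 = 117583/6519
4 + 1/(117583/6519) = 4 + 6519/117583 = 476851/117583
2 + 1/(476851/117583) = 2 + 117583/476851 = 1071285/476851
10 + 1/(1071285/476851) = 10 + 476851/1071285 = 11189701/1071285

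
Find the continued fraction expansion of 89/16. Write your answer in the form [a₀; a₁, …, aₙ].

[5; 1, 1, 3, 2]

89 ÷ 16 → quotient 5, remainder 9
16 ÷ 9 → quotient 1, remainder 7
9 ÷ 7 → quotient 1, remainder 2
7 ÷ 2 → quotient 3, remainder 1
2 ÷ 1 → quotient 2, remainder 0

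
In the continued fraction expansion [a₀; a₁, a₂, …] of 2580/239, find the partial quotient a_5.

2580 ÷ 239 → quotient 10, remainder 190
239 ÷ 190 → quotient 1, remainder 49
190 ÷ 49 → quotient 3, remainder 43
49 ÷ 43 → quotient 1, remainder 6
43 ÷ 6 → quotient 7, remainder 1
6 ÷ 1 → quotient 6, remainder 0

6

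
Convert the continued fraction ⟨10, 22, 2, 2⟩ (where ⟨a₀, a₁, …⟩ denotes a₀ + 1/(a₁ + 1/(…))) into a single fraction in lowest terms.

Collapse the nested fraction from the inside out:
Start with 2.
2 + 1/(2/1) = 2 + 1/2 = 5/2
22 + 1/(5/2) = 22 + 2/5 = 112/5
10 + 1/(112/5) = 10 + 5/112 = 1125/112

1125/112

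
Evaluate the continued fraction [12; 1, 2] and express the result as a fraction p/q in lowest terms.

38/3

Build up convergents one term at a time:
a_0 = 12: 12/1
a_1 = 1: 13/1
a_2 = 2: 38/3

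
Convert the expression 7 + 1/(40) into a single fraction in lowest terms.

Compute successive convergents:
a_0 = 7: 7/1
a_1 = 40: 281/40

281/40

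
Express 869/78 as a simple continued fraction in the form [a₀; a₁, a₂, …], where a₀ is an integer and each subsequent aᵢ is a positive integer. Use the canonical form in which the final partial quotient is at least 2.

⌊869/78⌋ = 11, remainder 11
⌊78/11⌋ = 7, remainder 1
⌊11/1⌋ = 11, remainder 0

[11; 7, 11]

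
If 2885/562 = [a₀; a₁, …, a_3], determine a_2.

2

2885 = 5·562 + 75, so a_0 = 5
562 = 7·75 + 37, so a_1 = 7
75 = 2·37 + 1, so a_2 = 2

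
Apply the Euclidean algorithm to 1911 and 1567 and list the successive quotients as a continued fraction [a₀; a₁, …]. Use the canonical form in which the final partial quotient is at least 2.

[1; 4, 1, 1, 4, 38]

1911 ÷ 1567 → quotient 1, remainder 344
1567 ÷ 344 → quotient 4, remainder 191
344 ÷ 191 → quotient 1, remainder 153
191 ÷ 153 → quotient 1, remainder 38
153 ÷ 38 → quotient 4, remainder 1
38 ÷ 1 → quotient 38, remainder 0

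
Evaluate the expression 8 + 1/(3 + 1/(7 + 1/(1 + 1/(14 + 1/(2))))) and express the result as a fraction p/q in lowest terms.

Start with 2.
14 + 1/(2/1) = 14 + 1/2 = 29/2
1 + 1/(29/2) = 1 + 2/29 = 31/29
7 + 1/(31/29) = 7 + 29/31 = 246/31
3 + 1/(246/31) = 3 + 31/246 = 769/246
8 + 1/(769/246) = 8 + 246/769 = 6398/769

6398/769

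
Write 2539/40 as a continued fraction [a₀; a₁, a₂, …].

Apply division with remainder until the remainder is 0:
2539 = 63·40 + 19, so a_0 = 63
40 = 2·19 + 2, so a_1 = 2
19 = 9·2 + 1, so a_2 = 9
2 = 2·1 + 0, so a_3 = 2

[63; 2, 9, 2]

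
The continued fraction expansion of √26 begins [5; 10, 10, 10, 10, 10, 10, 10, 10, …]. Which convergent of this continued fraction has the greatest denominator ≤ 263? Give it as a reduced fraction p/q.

515/101

List convergents until the denominator exceeds the bound:
a_0 = 5: 5/1  (≤ bound)
a_1 = 10: 51/10  (≤ bound)
a_2 = 10: 515/101  (≤ bound)
a_3 = 10: 5201/1020  (> 263, stop)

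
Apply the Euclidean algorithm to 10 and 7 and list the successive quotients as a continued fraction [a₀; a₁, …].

[1; 2, 3]

10 = 1·7 + 3, so a_0 = 1
7 = 2·3 + 1, so a_1 = 2
3 = 3·1 + 0, so a_2 = 3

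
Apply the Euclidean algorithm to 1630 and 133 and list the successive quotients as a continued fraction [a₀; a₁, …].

1630 = 12·133 + 34, so a_0 = 12
133 = 3·34 + 31, so a_1 = 3
34 = 1·31 + 3, so a_2 = 1
31 = 10·3 + 1, so a_3 = 10
3 = 3·1 + 0, so a_4 = 3

[12; 3, 1, 10, 3]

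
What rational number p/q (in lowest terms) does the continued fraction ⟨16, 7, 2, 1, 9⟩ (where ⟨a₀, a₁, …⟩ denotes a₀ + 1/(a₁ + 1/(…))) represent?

3437/213

Start with 9.
1 + 1/(9/1) = 1 + 1/9 = 10/9
2 + 1/(10/9) = 2 + 9/10 = 29/10
7 + 1/(29/10) = 7 + 10/29 = 213/29
16 + 1/(213/29) = 16 + 29/213 = 3437/213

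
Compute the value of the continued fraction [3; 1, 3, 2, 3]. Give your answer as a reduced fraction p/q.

a_0 = 3: 3/1
a_1 = 1: 4/1
a_2 = 3: 15/4
a_3 = 2: 34/9
a_4 = 3: 117/31

117/31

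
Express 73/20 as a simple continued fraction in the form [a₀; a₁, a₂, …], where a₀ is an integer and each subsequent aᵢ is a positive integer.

⌊73/20⌋ = 3, remainder 13
⌊20/13⌋ = 1, remainder 7
⌊13/7⌋ = 1, remainder 6
⌊7/6⌋ = 1, remainder 1
⌊6/1⌋ = 6, remainder 0

[3; 1, 1, 1, 6]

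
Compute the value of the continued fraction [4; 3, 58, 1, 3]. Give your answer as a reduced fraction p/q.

Start with 3.
1 + 1/(3/1) = 1 + 1/3 = 4/3
58 + 1/(4/3) = 58 + 3/4 = 235/4
3 + 1/(235/4) = 3 + 4/235 = 709/235
4 + 1/(709/235) = 4 + 235/709 = 3071/709

3071/709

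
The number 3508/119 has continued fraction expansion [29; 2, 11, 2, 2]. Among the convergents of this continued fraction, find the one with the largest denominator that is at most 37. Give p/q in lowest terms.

List convergents until the denominator exceeds the bound:
a_0 = 29: 29/1  (≤ bound)
a_1 = 2: 59/2  (≤ bound)
a_2 = 11: 678/23  (≤ bound)
a_3 = 2: 1415/48  (> 37, stop)

678/23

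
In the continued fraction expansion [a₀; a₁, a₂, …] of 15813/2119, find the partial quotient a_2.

6

Run the Euclidean algorithm, recording each quotient:
⌊15813/2119⌋ = 7, remainder 980
⌊2119/980⌋ = 2, remainder 159
⌊980/159⌋ = 6, remainder 26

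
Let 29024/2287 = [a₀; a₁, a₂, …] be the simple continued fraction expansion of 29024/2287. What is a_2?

⌊29024/2287⌋ = 12, remainder 1580
⌊2287/1580⌋ = 1, remainder 707
⌊1580/707⌋ = 2, remainder 166

2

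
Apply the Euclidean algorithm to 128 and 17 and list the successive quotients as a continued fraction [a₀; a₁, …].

[7; 1, 1, 8]

Repeatedly divide and take the remainder:
128 ÷ 17 → quotient 7, remainder 9
17 ÷ 9 → quotient 1, remainder 8
9 ÷ 8 → quotient 1, remainder 1
8 ÷ 1 → quotient 8, remainder 0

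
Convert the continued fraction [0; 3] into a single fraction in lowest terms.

Use the convergent recurrence hₖ = aₖ·hₖ₋₁ + hₖ₋₂ (and likewise for the denominators kₖ):
a_0 = 0: 0/1
a_1 = 3: 1/3

1/3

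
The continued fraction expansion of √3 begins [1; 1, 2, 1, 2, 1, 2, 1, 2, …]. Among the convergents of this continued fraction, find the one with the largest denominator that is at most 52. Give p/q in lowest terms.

a_0 = 1: 1/1  (≤ bound)
a_1 = 1: 2/1  (≤ bound)
a_2 = 2: 5/3  (≤ bound)
a_3 = 1: 7/4  (≤ bound)
a_4 = 2: 19/11  (≤ bound)
a_5 = 1: 26/15  (≤ bound)
a_6 = 2: 71/41  (≤ bound)
a_7 = 1: 97/56  (> 52, stop)

71/41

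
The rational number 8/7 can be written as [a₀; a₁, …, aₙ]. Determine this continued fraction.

[1; 7]

Apply division with remainder until the remainder is 0:
8 = 1·7 + 1, so a_0 = 1
7 = 7·1 + 0, so a_1 = 7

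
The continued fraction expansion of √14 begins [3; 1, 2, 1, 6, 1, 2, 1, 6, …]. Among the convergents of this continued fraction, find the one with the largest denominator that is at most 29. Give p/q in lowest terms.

101/27

a_0 = 3: 3/1  (≤ bound)
a_1 = 1: 4/1  (≤ bound)
a_2 = 2: 11/3  (≤ bound)
a_3 = 1: 15/4  (≤ bound)
a_4 = 6: 101/27  (≤ bound)
a_5 = 1: 116/31  (> 29, stop)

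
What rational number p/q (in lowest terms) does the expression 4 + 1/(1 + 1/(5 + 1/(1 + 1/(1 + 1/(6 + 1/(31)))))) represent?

12835/2648

a_0 = 4: 4/1
a_1 = 1: 5/1
a_2 = 5: 29/6
a_3 = 1: 34/7
a_4 = 1: 63/13
a_5 = 6: 412/85
a_6 = 31: 12835/2648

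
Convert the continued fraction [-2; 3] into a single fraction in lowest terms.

a_0 = -2: -2/1
a_1 = 3: -5/3

-5/3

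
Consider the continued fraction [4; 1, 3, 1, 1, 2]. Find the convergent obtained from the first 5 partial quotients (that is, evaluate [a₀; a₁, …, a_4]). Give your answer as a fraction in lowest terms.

Start with 1.
1 + 1/(1/1) = 1 + 1/1 = 2/1
3 + 1/(2/1) = 3 + 1/2 = 7/2
1 + 1/(7/2) = 1 + 2/7 = 9/7
4 + 1/(9/7) = 4 + 7/9 = 43/9

43/9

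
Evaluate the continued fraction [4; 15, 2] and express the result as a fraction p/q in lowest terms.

Build up convergents one term at a time:
a_0 = 4: 4/1
a_1 = 15: 61/15
a_2 = 2: 126/31

126/31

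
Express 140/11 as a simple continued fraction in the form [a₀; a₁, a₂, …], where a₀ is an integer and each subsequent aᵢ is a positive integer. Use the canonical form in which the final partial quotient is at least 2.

Run the Euclidean algorithm, recording each quotient:
140 = 12·11 + 8, so a_0 = 12
11 = 1·8 + 3, so a_1 = 1
8 = 2·3 + 2, so a_2 = 2
3 = 1·2 + 1, so a_3 = 1
2 = 2·1 + 0, so a_4 = 2

[12; 1, 2, 1, 2]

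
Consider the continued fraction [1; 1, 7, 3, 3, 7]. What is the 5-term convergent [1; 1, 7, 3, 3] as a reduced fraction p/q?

156/83

a_0 = 1: 1/1
a_1 = 1: 2/1
a_2 = 7: 15/8
a_3 = 3: 47/25
a_4 = 3: 156/83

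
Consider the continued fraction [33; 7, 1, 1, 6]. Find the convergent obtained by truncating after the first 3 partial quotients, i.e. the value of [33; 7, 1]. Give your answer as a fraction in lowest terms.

a_0 = 33: 33/1
a_1 = 7: 232/7
a_2 = 1: 265/8

265/8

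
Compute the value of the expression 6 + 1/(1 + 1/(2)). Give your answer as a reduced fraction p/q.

20/3

Collapse the nested fraction from the inside out:
Start with 2.
1 + 1/(2/1) = 1 + 1/2 = 3/2
6 + 1/(3/2) = 6 + 2/3 = 20/3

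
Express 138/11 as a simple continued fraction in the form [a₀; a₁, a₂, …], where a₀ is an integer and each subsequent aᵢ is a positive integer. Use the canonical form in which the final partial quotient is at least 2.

[12; 1, 1, 5]

Run the Euclidean algorithm, recording each quotient:
138 = 12·11 + 6, so a_0 = 12
11 = 1·6 + 5, so a_1 = 1
6 = 1·5 + 1, so a_2 = 1
5 = 5·1 + 0, so a_3 = 5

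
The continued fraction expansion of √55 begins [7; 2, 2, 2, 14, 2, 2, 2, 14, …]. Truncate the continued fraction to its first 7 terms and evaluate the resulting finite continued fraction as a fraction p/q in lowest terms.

6593/889

Start with 2.
2 + 1/(2/1) = 2 + 1/2 = 5/2
14 + 1/(5/2) = 14 + 2/5 = 72/5
2 + 1/(72/5) = 2 + 5/72 = 149/72
2 + 1/(149/72) = 2 + 72/149 = 370/149
2 + 1/(370/149) = 2 + 149/370 = 889/370
7 + 1/(889/370) = 7 + 370/889 = 6593/889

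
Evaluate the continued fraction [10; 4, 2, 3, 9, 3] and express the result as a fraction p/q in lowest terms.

a_0 = 10: 10/1
a_1 = 4: 41/4
a_2 = 2: 92/9
a_3 = 3: 317/31
a_4 = 9: 2945/288
a_5 = 3: 9152/895

9152/895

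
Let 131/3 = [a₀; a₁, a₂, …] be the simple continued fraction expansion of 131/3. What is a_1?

1

131 ÷ 3 → quotient 43, remainder 2
3 ÷ 2 → quotient 1, remainder 1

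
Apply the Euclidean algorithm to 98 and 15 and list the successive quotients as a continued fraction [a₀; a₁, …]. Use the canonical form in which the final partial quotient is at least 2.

[6; 1, 1, 7]

Apply division with remainder until the remainder is 0:
98 ÷ 15 → quotient 6, remainder 8
15 ÷ 8 → quotient 1, remainder 7
8 ÷ 7 → quotient 1, remainder 1
7 ÷ 1 → quotient 7, remainder 0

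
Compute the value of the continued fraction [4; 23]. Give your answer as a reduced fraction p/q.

a_0 = 4: 4/1
a_1 = 23: 93/23

93/23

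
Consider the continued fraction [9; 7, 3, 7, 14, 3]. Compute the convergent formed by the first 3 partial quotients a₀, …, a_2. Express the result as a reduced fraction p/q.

201/22

a_0 = 9: 9/1
a_1 = 7: 64/7
a_2 = 3: 201/22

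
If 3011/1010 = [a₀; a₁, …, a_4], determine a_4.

3011 = 2·1010 + 991, so a_0 = 2
1010 = 1·991 + 19, so a_1 = 1
991 = 52·19 + 3, so a_2 = 52
19 = 6·3 + 1, so a_3 = 6
3 = 3·1 + 0, so a_4 = 3

3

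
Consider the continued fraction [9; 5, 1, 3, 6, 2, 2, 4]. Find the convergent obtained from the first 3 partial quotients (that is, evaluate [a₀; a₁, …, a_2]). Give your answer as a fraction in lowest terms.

55/6

Collapse the nested fraction from the inside out:
Start with 1.
5 + 1/(1/1) = 5 + 1/1 = 6/1
9 + 1/(6/1) = 9 + 1/6 = 55/6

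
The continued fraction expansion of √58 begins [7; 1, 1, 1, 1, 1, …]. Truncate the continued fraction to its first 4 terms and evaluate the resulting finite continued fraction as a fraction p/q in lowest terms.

Start with 1.
1 + 1/(1/1) = 1 + 1/1 = 2/1
1 + 1/(2/1) = 1 + 1/2 = 3/2
7 + 1/(3/2) = 7 + 2/3 = 23/3

23/3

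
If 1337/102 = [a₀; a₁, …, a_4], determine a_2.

1337 ÷ 102 → quotient 13, remainder 11
102 ÷ 11 → quotient 9, remainder 3
11 ÷ 3 → quotient 3, remainder 2

3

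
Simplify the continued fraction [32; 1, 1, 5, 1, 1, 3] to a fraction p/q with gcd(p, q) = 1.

2766/85

a_0 = 32: 32/1
a_1 = 1: 33/1
a_2 = 1: 65/2
a_3 = 5: 358/11
a_4 = 1: 423/13
a_5 = 1: 781/24
a_6 = 3: 2766/85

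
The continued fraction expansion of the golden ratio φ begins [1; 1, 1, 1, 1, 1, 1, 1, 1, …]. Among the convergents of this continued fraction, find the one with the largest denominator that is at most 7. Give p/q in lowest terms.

8/5

List convergents until the denominator exceeds the bound:
a_0 = 1: 1/1  (≤ bound)
a_1 = 1: 2/1  (≤ bound)
a_2 = 1: 3/2  (≤ bound)
a_3 = 1: 5/3  (≤ bound)
a_4 = 1: 8/5  (≤ bound)
a_5 = 1: 13/8  (> 7, stop)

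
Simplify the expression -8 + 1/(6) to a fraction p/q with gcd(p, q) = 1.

-47/6

a_0 = -8: -8/1
a_1 = 6: -47/6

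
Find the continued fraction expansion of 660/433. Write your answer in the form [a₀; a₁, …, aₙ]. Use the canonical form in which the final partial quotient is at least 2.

⌊660/433⌋ = 1, remainder 227
⌊433/227⌋ = 1, remainder 206
⌊227/206⌋ = 1, remainder 21
⌊206/21⌋ = 9, remainder 17
⌊21/17⌋ = 1, remainder 4
⌊17/4⌋ = 4, remainder 1
⌊4/1⌋ = 4, remainder 0

[1; 1, 1, 9, 1, 4, 4]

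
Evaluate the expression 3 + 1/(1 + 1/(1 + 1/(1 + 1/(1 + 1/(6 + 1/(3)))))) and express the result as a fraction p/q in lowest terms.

375/104

a_0 = 3: 3/1
a_1 = 1: 4/1
a_2 = 1: 7/2
a_3 = 1: 11/3
a_4 = 1: 18/5
a_5 = 6: 119/33
a_6 = 3: 375/104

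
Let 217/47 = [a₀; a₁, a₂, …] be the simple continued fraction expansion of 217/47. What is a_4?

217 = 4·47 + 29, so a_0 = 4
47 = 1·29 + 18, so a_1 = 1
29 = 1·18 + 11, so a_2 = 1
18 = 1·11 + 7, so a_3 = 1
11 = 1·7 + 4, so a_4 = 1

1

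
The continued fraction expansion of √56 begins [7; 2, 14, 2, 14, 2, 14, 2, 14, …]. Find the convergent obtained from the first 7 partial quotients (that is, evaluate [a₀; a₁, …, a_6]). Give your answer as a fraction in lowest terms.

Start with 14.
2 + 1/(14/1) = 2 + 1/14 = 29/14
14 + 1/(29/14) = 14 + 14/29 = 420/29
2 + 1/(420/29) = 2 + 29/420 = 869/420
14 + 1/(869/420) = 14 + 420/869 = 12586/869
2 + 1/(12586/869) = 2 + 869/12586 = 26041/12586
7 + 1/(26041/12586) = 7 + 12586/26041 = 194873/26041

194873/26041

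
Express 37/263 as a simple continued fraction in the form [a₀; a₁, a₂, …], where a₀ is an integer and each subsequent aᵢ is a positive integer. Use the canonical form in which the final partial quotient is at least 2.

37 = 0·263 + 37, so a_0 = 0
263 = 7·37 + 4, so a_1 = 7
37 = 9·4 + 1, so a_2 = 9
4 = 4·1 + 0, so a_3 = 4

[0; 7, 9, 4]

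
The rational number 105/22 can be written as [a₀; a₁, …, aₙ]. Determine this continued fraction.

Run the Euclidean algorithm, recording each quotient:
105 = 4·22 + 17, so a_0 = 4
22 = 1·17 + 5, so a_1 = 1
17 = 3·5 + 2, so a_2 = 3
5 = 2·2 + 1, so a_3 = 2
2 = 2·1 + 0, so a_4 = 2

[4; 1, 3, 2, 2]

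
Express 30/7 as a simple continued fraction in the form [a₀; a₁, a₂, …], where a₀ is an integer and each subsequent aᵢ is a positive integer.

Run the Euclidean algorithm, recording each quotient:
⌊30/7⌋ = 4, remainder 2
⌊7/2⌋ = 3, remainder 1
⌊2/1⌋ = 2, remainder 0

[4; 3, 2]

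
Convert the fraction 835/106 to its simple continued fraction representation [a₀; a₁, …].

[7; 1, 7, 6, 2]

835 ÷ 106 → quotient 7, remainder 93
106 ÷ 93 → quotient 1, remainder 13
93 ÷ 13 → quotient 7, remainder 2
13 ÷ 2 → quotient 6, remainder 1
2 ÷ 1 → quotient 2, remainder 0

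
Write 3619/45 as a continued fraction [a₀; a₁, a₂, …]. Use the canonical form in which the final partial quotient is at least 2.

[80; 2, 2, 1, 2, 2]

3619 = 80·45 + 19, so a_0 = 80
45 = 2·19 + 7, so a_1 = 2
19 = 2·7 + 5, so a_2 = 2
7 = 1·5 + 2, so a_3 = 1
5 = 2·2 + 1, so a_4 = 2
2 = 2·1 + 0, so a_5 = 2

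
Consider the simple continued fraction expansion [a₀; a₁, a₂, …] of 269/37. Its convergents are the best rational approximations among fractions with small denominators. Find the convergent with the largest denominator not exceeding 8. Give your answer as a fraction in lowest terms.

a_0 = 7: 7/1  (≤ bound)
a_1 = 3: 22/3  (≤ bound)
a_2 = 1: 29/4  (≤ bound)
a_3 = 2: 80/11  (> 8, stop)

29/4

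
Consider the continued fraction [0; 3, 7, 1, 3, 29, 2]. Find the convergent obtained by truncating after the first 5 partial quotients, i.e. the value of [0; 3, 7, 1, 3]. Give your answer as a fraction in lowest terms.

Build up convergents one term at a time:
a_0 = 0: 0/1
a_1 = 3: 1/3
a_2 = 7: 7/22
a_3 = 1: 8/25
a_4 = 3: 31/97

31/97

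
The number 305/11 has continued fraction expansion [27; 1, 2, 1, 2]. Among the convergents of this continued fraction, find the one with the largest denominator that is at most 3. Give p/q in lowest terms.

List convergents until the denominator exceeds the bound:
a_0 = 27: 27/1  (≤ bound)
a_1 = 1: 28/1  (≤ bound)
a_2 = 2: 83/3  (≤ bound)
a_3 = 1: 111/4  (> 3, stop)

83/3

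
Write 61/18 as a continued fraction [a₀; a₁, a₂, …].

61 = 3·18 + 7, so a_0 = 3
18 = 2·7 + 4, so a_1 = 2
7 = 1·4 + 3, so a_2 = 1
4 = 1·3 + 1, so a_3 = 1
3 = 3·1 + 0, so a_4 = 3

[3; 2, 1, 1, 3]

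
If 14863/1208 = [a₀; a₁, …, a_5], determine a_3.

2

⌊14863/1208⌋ = 12, remainder 367
⌊1208/367⌋ = 3, remainder 107
⌊367/107⌋ = 3, remainder 46
⌊107/46⌋ = 2, remainder 15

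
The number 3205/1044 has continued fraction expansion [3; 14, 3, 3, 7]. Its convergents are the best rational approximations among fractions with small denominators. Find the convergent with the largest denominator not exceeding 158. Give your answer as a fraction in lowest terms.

List convergents until the denominator exceeds the bound:
a_0 = 3: 3/1  (≤ bound)
a_1 = 14: 43/14  (≤ bound)
a_2 = 3: 132/43  (≤ bound)
a_3 = 3: 439/143  (≤ bound)
a_4 = 7: 3205/1044  (> 158, stop)

439/143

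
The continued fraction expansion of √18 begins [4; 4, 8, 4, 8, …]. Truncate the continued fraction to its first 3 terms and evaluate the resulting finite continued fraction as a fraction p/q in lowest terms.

Starting at the tail and folding back:
Start with 8.
4 + 1/(8/1) = 4 + 1/8 = 33/8
4 + 1/(33/8) = 4 + 8/33 = 140/33

140/33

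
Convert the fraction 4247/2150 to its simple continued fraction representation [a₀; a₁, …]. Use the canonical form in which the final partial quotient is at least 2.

[1; 1, 39, 1, 1, 3, 3, 2]

Apply division with remainder until the remainder is 0:
4247 ÷ 2150 → quotient 1, remainder 2097
2150 ÷ 2097 → quotient 1, remainder 53
2097 ÷ 53 → quotient 39, remainder 30
53 ÷ 30 → quotient 1, remainder 23
30 ÷ 23 → quotient 1, remainder 7
23 ÷ 7 → quotient 3, remainder 2
7 ÷ 2 → quotient 3, remainder 1
2 ÷ 1 → quotient 2, remainder 0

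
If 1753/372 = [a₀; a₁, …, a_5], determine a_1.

1

Run the Euclidean algorithm, recording each quotient:
⌊1753/372⌋ = 4, remainder 265
⌊372/265⌋ = 1, remainder 107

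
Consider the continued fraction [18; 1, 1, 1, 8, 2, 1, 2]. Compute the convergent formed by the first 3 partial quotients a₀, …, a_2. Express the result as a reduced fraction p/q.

Use the convergent recurrence hₖ = aₖ·hₖ₋₁ + hₖ₋₂ (and likewise for the denominators kₖ):
a_0 = 18: 18/1
a_1 = 1: 19/1
a_2 = 1: 37/2

37/2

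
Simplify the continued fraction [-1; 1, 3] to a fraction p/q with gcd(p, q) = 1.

Use the convergent recurrence hₖ = aₖ·hₖ₋₁ + hₖ₋₂ (and likewise for the denominators kₖ):
a_0 = -1: -1/1
a_1 = 1: 0/1
a_2 = 3: -1/4

-1/4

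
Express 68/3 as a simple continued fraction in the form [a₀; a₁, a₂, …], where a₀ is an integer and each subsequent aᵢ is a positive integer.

Run the Euclidean algorithm, recording each quotient:
⌊68/3⌋ = 22, remainder 2
⌊3/2⌋ = 1, remainder 1
⌊2/1⌋ = 2, remainder 0

[22; 1, 2]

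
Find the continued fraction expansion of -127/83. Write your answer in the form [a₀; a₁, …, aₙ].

[-2; 2, 7, 1, 4]

⌊-127/83⌋ = -2, remainder 39
⌊83/39⌋ = 2, remainder 5
⌊39/5⌋ = 7, remainder 4
⌊5/4⌋ = 1, remainder 1
⌊4/1⌋ = 4, remainder 0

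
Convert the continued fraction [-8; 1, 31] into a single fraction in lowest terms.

-225/32

Start with 31.
1 + 1/(31/1) = 1 + 1/31 = 32/31
-8 + 1/(32/31) = -8 + 31/32 = -225/32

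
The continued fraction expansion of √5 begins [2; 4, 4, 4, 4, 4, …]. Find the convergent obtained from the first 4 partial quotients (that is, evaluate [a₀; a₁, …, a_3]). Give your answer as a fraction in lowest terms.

161/72

Work from the innermost term outward:
Start with 4.
4 + 1/(4/1) = 4 + 1/4 = 17/4
4 + 1/(17/4) = 4 + 4/17 = 72/17
2 + 1/(72/17) = 2 + 17/72 = 161/72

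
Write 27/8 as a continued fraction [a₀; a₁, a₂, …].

27 = 3·8 + 3, so a_0 = 3
8 = 2·3 + 2, so a_1 = 2
3 = 1·2 + 1, so a_2 = 1
2 = 2·1 + 0, so a_3 = 2

[3; 2, 1, 2]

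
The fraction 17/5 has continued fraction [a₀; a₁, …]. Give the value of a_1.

17 ÷ 5 → quotient 3, remainder 2
5 ÷ 2 → quotient 2, remainder 1

2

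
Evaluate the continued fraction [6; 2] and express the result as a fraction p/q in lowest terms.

Start with 2.
6 + 1/(2/1) = 6 + 1/2 = 13/2

13/2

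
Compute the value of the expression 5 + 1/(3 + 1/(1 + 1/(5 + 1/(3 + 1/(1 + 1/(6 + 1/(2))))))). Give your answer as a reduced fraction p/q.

7333/1394

Start with 2.
6 + 1/(2/1) = 6 + 1/2 = 13/2
1 + 1/(13/2) = 1 + 2/13 = 15/13
3 + 1/(15/13) = 3 + 13/15 = 58/15
5 + 1/(58/15) = 5 + 15/58 = 305/58
1 + 1/(305/58) = 1 + 58/305 = 363/305
3 + 1/(363/305) = 3 + 305/363 = 1394/363
5 + 1/(1394/363) = 5 + 363/1394 = 7333/1394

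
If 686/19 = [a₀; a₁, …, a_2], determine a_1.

686 ÷ 19 → quotient 36, remainder 2
19 ÷ 2 → quotient 9, remainder 1

9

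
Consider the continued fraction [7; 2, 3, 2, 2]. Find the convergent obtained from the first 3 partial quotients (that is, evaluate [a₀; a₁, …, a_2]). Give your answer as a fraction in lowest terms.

Collapse the nested fraction from the inside out:
Start with 3.
2 + 1/(3/1) = 2 + 1/3 = 7/3
7 + 1/(7/3) = 7 + 3/7 = 52/7

52/7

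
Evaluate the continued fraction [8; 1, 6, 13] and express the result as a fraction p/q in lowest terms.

815/92

Collapse the nested fraction from the inside out:
Start with 13.
6 + 1/(13/1) = 6 + 1/13 = 79/13
1 + 1/(79/13) = 1 + 13/79 = 92/79
8 + 1/(92/79) = 8 + 79/92 = 815/92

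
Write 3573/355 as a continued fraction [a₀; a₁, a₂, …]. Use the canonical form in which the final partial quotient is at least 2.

[10; 15, 2, 3, 3]

Repeatedly divide and take the remainder:
3573 ÷ 355 → quotient 10, remainder 23
355 ÷ 23 → quotient 15, remainder 10
23 ÷ 10 → quotient 2, remainder 3
10 ÷ 3 → quotient 3, remainder 1
3 ÷ 1 → quotient 3, remainder 0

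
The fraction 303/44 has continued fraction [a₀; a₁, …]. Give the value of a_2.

Apply division with remainder until the remainder is 0:
303 ÷ 44 → quotient 6, remainder 39
44 ÷ 39 → quotient 1, remainder 5
39 ÷ 5 → quotient 7, remainder 4

7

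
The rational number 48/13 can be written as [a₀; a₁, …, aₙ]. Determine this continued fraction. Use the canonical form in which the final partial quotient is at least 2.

Apply division with remainder until the remainder is 0:
⌊48/13⌋ = 3, remainder 9
⌊13/9⌋ = 1, remainder 4
⌊9/4⌋ = 2, remainder 1
⌊4/1⌋ = 4, remainder 0

[3; 1, 2, 4]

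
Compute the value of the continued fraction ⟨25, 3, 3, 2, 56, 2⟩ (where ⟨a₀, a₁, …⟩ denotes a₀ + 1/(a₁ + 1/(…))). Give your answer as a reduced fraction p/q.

66272/2619

Start with 2.
56 + 1/(2/1) = 56 + 1/2 = 113/2
2 + 1/(113/2) = 2 + 2/113 = 228/113
3 + 1/(228/113) = 3 + 113/228 = 797/228
3 + 1/(797/228) = 3 + 228/797 = 2619/797
25 + 1/(2619/797) = 25 + 797/2619 = 66272/2619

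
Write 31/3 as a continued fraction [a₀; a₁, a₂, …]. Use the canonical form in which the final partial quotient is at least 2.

Run the Euclidean algorithm, recording each quotient:
31 = 10·3 + 1, so a_0 = 10
3 = 3·1 + 0, so a_1 = 3

[10; 3]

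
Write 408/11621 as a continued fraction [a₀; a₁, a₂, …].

408 = 0·11621 + 408, so a_0 = 0
11621 = 28·408 + 197, so a_1 = 28
408 = 2·197 + 14, so a_2 = 2
197 = 14·14 + 1, so a_3 = 14
14 = 14·1 + 0, so a_4 = 14

[0; 28, 2, 14, 14]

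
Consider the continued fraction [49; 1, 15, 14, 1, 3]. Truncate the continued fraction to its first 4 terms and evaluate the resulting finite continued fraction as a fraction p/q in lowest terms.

11236/225

Work from the innermost term outward:
Start with 14.
15 + 1/(14/1) = 15 + 1/14 = 211/14
1 + 1/(211/14) = 1 + 14/211 = 225/211
49 + 1/(225/211) = 49 + 211/225 = 11236/225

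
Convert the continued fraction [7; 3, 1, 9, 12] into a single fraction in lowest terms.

Start with 12.
9 + 1/(12/1) = 9 + 1/12 = 109/12
1 + 1/(109/12) = 1 + 12/109 = 121/109
3 + 1/(121/109) = 3 + 109/121 = 472/121
7 + 1/(472/121) = 7 + 121/472 = 3425/472

3425/472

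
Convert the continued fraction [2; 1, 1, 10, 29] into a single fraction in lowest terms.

1542/611

a_0 = 2: 2/1
a_1 = 1: 3/1
a_2 = 1: 5/2
a_3 = 10: 53/21
a_4 = 29: 1542/611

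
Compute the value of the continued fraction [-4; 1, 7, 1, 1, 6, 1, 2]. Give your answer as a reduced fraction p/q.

a_0 = -4: -4/1
a_1 = 1: -3/1
a_2 = 7: -25/8
a_3 = 1: -28/9
a_4 = 1: -53/17
a_5 = 6: -346/111
a_6 = 1: -399/128
a_7 = 2: -1144/367

-1144/367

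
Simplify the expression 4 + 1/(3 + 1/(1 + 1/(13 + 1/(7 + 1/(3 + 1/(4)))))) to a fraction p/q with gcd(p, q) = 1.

22451/5277

a_0 = 4: 4/1
a_1 = 3: 13/3
a_2 = 1: 17/4
a_3 = 13: 234/55
a_4 = 7: 1655/389
a_5 = 3: 5199/1222
a_6 = 4: 22451/5277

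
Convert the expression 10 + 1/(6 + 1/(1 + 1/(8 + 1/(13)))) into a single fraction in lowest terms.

Use the convergent recurrence hₖ = aₖ·hₖ₋₁ + hₖ₋₂ (and likewise for the denominators kₖ):
a_0 = 10: 10/1
a_1 = 6: 61/6
a_2 = 1: 71/7
a_3 = 8: 629/62
a_4 = 13: 8248/813

8248/813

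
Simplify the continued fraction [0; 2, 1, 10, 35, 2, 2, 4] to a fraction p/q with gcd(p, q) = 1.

8591/24994

a_0 = 0: 0/1
a_1 = 2: 1/2
a_2 = 1: 1/3
a_3 = 10: 11/32
a_4 = 35: 386/1123
a_5 = 2: 783/2278
a_6 = 2: 1952/5679
a_7 = 4: 8591/24994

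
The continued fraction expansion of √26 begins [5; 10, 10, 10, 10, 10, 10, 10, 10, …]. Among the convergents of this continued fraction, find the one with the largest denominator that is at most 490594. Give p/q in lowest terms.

530451/104030

a_0 = 5: 5/1  (≤ bound)
a_1 = 10: 51/10  (≤ bound)
a_2 = 10: 515/101  (≤ bound)
a_3 = 10: 5201/1020  (≤ bound)
a_4 = 10: 52525/10301  (≤ bound)
a_5 = 10: 530451/104030  (≤ bound)
a_6 = 10: 5357035/1050601  (> 490594, stop)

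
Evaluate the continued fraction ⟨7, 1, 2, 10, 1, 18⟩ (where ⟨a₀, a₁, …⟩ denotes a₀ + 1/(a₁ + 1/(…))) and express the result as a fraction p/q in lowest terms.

4936/643

Build up convergents one term at a time:
a_0 = 7: 7/1
a_1 = 1: 8/1
a_2 = 2: 23/3
a_3 = 10: 238/31
a_4 = 1: 261/34
a_5 = 18: 4936/643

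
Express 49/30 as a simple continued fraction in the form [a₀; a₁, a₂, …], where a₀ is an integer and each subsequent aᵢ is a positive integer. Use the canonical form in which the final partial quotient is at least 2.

49 ÷ 30 → quotient 1, remainder 19
30 ÷ 19 → quotient 1, remainder 11
19 ÷ 11 → quotient 1, remainder 8
11 ÷ 8 → quotient 1, remainder 3
8 ÷ 3 → quotient 2, remainder 2
3 ÷ 2 → quotient 1, remainder 1
2 ÷ 1 → quotient 2, remainder 0

[1; 1, 1, 1, 2, 1, 2]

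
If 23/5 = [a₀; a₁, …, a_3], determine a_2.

⌊23/5⌋ = 4, remainder 3
⌊5/3⌋ = 1, remainder 2
⌊3/2⌋ = 1, remainder 1

1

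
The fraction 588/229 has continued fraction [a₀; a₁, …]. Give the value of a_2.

Run the Euclidean algorithm, recording each quotient:
588 ÷ 229 → quotient 2, remainder 130
229 ÷ 130 → quotient 1, remainder 99
130 ÷ 99 → quotient 1, remainder 31

1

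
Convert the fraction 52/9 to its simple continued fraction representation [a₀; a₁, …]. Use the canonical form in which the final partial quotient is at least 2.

[5; 1, 3, 2]

Repeatedly divide and take the remainder:
52 = 5·9 + 7, so a_0 = 5
9 = 1·7 + 2, so a_1 = 1
7 = 3·2 + 1, so a_2 = 3
2 = 2·1 + 0, so a_3 = 2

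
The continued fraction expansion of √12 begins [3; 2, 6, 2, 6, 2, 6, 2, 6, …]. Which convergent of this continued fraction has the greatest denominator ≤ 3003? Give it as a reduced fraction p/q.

a_0 = 3: 3/1  (≤ bound)
a_1 = 2: 7/2  (≤ bound)
a_2 = 6: 45/13  (≤ bound)
a_3 = 2: 97/28  (≤ bound)
a_4 = 6: 627/181  (≤ bound)
a_5 = 2: 1351/390  (≤ bound)
a_6 = 6: 8733/2521  (≤ bound)
a_7 = 2: 18817/5432  (> 3003, stop)

8733/2521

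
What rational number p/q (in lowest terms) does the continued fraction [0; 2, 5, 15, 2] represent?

Start with 2.
15 + 1/(2/1) = 15 + 1/2 = 31/2
5 + 1/(31/2) = 5 + 2/31 = 157/31
2 + 1/(157/31) = 2 + 31/157 = 345/157
0 + 1/(345/157) = 0 + 157/345 = 157/345

157/345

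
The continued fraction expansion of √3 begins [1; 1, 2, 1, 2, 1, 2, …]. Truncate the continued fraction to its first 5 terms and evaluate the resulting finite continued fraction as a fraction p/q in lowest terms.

Start with 2.
1 + 1/(2/1) = 1 + 1/2 = 3/2
2 + 1/(3/2) = 2 + 2/3 = 8/3
1 + 1/(8/3) = 1 + 3/8 = 11/8
1 + 1/(11/8) = 1 + 8/11 = 19/11

19/11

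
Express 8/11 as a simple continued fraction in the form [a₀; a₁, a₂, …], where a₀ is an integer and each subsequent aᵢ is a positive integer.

[0; 1, 2, 1, 2]

8 ÷ 11 → quotient 0, remainder 8
11 ÷ 8 → quotient 1, remainder 3
8 ÷ 3 → quotient 2, remainder 2
3 ÷ 2 → quotient 1, remainder 1
2 ÷ 1 → quotient 2, remainder 0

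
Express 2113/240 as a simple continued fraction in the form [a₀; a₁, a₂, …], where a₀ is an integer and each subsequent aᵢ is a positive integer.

2113 ÷ 240 → quotient 8, remainder 193
240 ÷ 193 → quotient 1, remainder 47
193 ÷ 47 → quotient 4, remainder 5
47 ÷ 5 → quotient 9, remainder 2
5 ÷ 2 → quotient 2, remainder 1
2 ÷ 1 → quotient 2, remainder 0

[8; 1, 4, 9, 2, 2]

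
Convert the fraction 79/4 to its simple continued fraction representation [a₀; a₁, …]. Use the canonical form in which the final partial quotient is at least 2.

[19; 1, 3]

Repeatedly divide and take the remainder:
⌊79/4⌋ = 19, remainder 3
⌊4/3⌋ = 1, remainder 1
⌊3/1⌋ = 3, remainder 0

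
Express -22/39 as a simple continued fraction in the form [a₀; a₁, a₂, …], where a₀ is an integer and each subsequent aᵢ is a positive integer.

Repeatedly divide and take the remainder:
⌊-22/39⌋ = -1, remainder 17
⌊39/17⌋ = 2, remainder 5
⌊17/5⌋ = 3, remainder 2
⌊5/2⌋ = 2, remainder 1
⌊2/1⌋ = 2, remainder 0

[-1; 2, 3, 2, 2]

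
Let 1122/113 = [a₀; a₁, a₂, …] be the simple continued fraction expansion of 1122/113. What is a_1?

1

Apply division with remainder until the remainder is 0:
⌊1122/113⌋ = 9, remainder 105
⌊113/105⌋ = 1, remainder 8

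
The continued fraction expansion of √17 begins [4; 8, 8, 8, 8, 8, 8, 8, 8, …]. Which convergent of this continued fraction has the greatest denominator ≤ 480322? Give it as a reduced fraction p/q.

a_0 = 4: 4/1  (≤ bound)
a_1 = 8: 33/8  (≤ bound)
a_2 = 8: 268/65  (≤ bound)
a_3 = 8: 2177/528  (≤ bound)
a_4 = 8: 17684/4289  (≤ bound)
a_5 = 8: 143649/34840  (≤ bound)
a_6 = 8: 1166876/283009  (≤ bound)
a_7 = 8: 9478657/2298912  (> 480322, stop)

1166876/283009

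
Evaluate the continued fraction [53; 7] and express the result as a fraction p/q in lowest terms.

Start with 7.
53 + 1/(7/1) = 53 + 1/7 = 372/7

372/7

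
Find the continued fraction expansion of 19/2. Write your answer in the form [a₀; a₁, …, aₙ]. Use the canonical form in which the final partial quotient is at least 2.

Run the Euclidean algorithm, recording each quotient:
19 ÷ 2 → quotient 9, remainder 1
2 ÷ 1 → quotient 2, remainder 0

[9; 2]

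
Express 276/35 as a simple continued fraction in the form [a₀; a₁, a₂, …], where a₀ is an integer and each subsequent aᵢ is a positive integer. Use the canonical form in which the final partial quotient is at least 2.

[7; 1, 7, 1, 3]

⌊276/35⌋ = 7, remainder 31
⌊35/31⌋ = 1, remainder 4
⌊31/4⌋ = 7, remainder 3
⌊4/3⌋ = 1, remainder 1
⌊3/1⌋ = 3, remainder 0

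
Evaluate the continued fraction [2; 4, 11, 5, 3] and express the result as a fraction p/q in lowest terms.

Work from the innermost term outward:
Start with 3.
5 + 1/(3/1) = 5 + 1/3 = 16/3
11 + 1/(16/3) = 11 + 3/16 = 179/16
4 + 1/(179/16) = 4 + 16/179 = 732/179
2 + 1/(732/179) = 2 + 179/732 = 1643/732

1643/732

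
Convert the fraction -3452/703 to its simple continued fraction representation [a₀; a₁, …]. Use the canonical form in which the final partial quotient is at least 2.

[-5; 11, 6, 3, 3]

Repeatedly divide and take the remainder:
⌊-3452/703⌋ = -5, remainder 63
⌊703/63⌋ = 11, remainder 10
⌊63/10⌋ = 6, remainder 3
⌊10/3⌋ = 3, remainder 1
⌊3/1⌋ = 3, remainder 0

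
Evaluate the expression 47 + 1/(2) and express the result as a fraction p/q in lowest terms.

a_0 = 47: 47/1
a_1 = 2: 95/2

95/2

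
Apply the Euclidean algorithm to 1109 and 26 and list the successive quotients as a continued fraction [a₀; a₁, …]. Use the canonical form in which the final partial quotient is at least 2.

[42; 1, 1, 1, 8]

1109 ÷ 26 → quotient 42, remainder 17
26 ÷ 17 → quotient 1, remainder 9
17 ÷ 9 → quotient 1, remainder 8
9 ÷ 8 → quotient 1, remainder 1
8 ÷ 1 → quotient 8, remainder 0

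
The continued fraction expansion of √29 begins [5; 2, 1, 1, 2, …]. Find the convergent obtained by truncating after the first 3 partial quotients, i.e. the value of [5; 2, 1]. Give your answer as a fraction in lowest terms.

16/3

Start with 1.
2 + 1/(1/1) = 2 + 1/1 = 3/1
5 + 1/(3/1) = 5 + 1/3 = 16/3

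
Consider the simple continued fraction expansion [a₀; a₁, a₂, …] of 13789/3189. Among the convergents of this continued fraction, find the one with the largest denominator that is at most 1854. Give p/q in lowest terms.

3524/815

a_0 = 4: 4/1  (≤ bound)
a_1 = 3: 13/3  (≤ bound)
a_2 = 11: 147/34  (≤ bound)
a_3 = 2: 307/71  (≤ bound)
a_4 = 10: 3217/744  (≤ bound)
a_5 = 1: 3524/815  (≤ bound)
a_6 = 3: 13789/3189  (> 1854, stop)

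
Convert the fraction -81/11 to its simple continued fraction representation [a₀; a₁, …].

-81 ÷ 11 → quotient -8, remainder 7
11 ÷ 7 → quotient 1, remainder 4
7 ÷ 4 → quotient 1, remainder 3
4 ÷ 3 → quotient 1, remainder 1
3 ÷ 1 → quotient 3, remainder 0

[-8; 1, 1, 1, 3]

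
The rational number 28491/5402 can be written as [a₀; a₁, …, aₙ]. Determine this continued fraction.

28491 = 5·5402 + 1481, so a_0 = 5
5402 = 3·1481 + 959, so a_1 = 3
1481 = 1·959 + 522, so a_2 = 1
959 = 1·522 + 437, so a_3 = 1
522 = 1·437 + 85, so a_4 = 1
437 = 5·85 + 12, so a_5 = 5
85 = 7·12 + 1, so a_6 = 7
12 = 12·1 + 0, so a_7 = 12

[5; 3, 1, 1, 1, 5, 7, 12]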